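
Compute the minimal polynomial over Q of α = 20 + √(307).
m_α(x) = x^2 - 40x + 93

From α - 20 = √(307), squaring gives (α - 20)^2 = 307, i.e. α^2 - 40α + 400 = 307, so α^2 - 40α + 93 = 0. The discriminant of x^2 - 40x + 93 is (-40)^2 - 4·(93) = 1600 - 372 = 1228, and 4·(307) is not a perfect square in Q since 307 is squarefree and ≠ 1. Hence x^2 - 40x + 93 is irreducible over Q and is the minimal polynomial of α.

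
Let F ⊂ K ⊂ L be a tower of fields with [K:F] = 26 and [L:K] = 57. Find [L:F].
[L:F] = 1482

The tower law says that for any tower of field extensions F ⊂ K ⊂ L with finite degrees, [L:F] = [L:K] · [K:F]. Here this gives [L:F] = 57 · 26 = 1482.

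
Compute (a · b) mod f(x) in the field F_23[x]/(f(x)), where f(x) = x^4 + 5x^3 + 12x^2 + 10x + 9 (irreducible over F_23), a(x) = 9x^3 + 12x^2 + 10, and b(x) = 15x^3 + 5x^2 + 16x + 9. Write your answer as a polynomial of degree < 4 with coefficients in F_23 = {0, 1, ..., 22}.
a · b ≡ 4x^3 + 13x^2 + 10x + 13 (mod f(x))

Multiply in F_23[x]: a(x)·b(x) = (9x^3 + 12x^2 + 10)·(15x^3 + 5x^2 + 16x + 9) = 20x^6 + 18x^5 + 20x^4 + 9x^3 + 20x^2 + 22x + 21. This has degree ≥ 4, so divide by f(x) over F_23: 20x^6 + 18x^5 + 20x^4 + 9x^3 + 20x^2 + 22x + 21 = (20x^2 + 10x + 6)·(x^4 + 5x^3 + 12x^2 + 10x + 9) + (4x^3 + 13x^2 + 10x + 13). Hence a·b ≡ 4x^3 + 13x^2 + 10x + 13 (mod f). (F_23[x]/(f) is a field with 23^4 = 279841 elements since f is irreducible of degree 4.)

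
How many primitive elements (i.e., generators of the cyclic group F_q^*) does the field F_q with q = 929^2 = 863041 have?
There are φ(863040) = 215040 primitive elements

F_q^* is cyclic of order q - 1 = 863040. A cyclic group of order m has exactly φ(m) generators. Here m = 863040 = 2^6 · 3 · 5 · 29 · 31, so the number of primitive elements is φ(863040) = 215040.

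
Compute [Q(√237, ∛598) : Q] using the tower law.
[Q(√237, ∛598) : Q] = 6

Let L = Q(√237, ∛598). Since Q(√237) ⊂ L and [Q(√237):Q] = 2, the tower law gives 2 | [L:Q]. Likewise Q(∛598) ⊂ L with [Q(∛598):Q] = 3 (because 598 is not a perfect cube), so 3 | [L:Q]. As gcd(2,3) = 1, [L:Q] is divisible by 6. Conversely L is generated over Q by √237 and ∛598, so [L:Q] ≤ 2·3 = 6. Therefore [Q(√237, ∛598) : Q] = 6.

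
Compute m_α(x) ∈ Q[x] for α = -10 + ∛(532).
m_α(x) = x^3 + 30x^2 + 300x + 468

Set β = α + 10 = ∛(532), so β^3 = 532. Then (α + 10)^3 - 532 = 0, i.e. α is a root of g(x) = (x + 10)^3 - 532 = x^3 + 30x^2 + 300x + 468. Since g(x) = h(x + 10) where h(x) = x^3 - 532, and h is irreducible over Q (because 532 is not a perfect cube, so h has no rational root, and a monic cubic with no rational root is irreducible), g is also irreducible (irreducibility is preserved under the substitution x → x + 10). Hence m_α(x) = x^3 + 30x^2 + 300x + 468.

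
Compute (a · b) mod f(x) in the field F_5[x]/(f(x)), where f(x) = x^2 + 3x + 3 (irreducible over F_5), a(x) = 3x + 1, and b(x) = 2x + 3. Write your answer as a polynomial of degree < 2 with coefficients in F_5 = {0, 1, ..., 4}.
a · b ≡ 3x (mod f(x))

Multiply in F_5[x]: a(x)·b(x) = (3x + 1)·(2x + 3) = x^2 + x + 3. This has degree ≥ 2, so divide by f(x) over F_5: x^2 + x + 3 = (1)·(x^2 + 3x + 3) + (3x). Hence a·b ≡ 3x (mod f). (F_5[x]/(f) is a field with 5^2 = 25 elements since f is irreducible of degree 2.)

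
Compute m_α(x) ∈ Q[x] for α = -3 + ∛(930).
m_α(x) = x^3 + 9x^2 + 27x - 903

Set β = α + 3 = ∛(930), so β^3 = 930. Then (α + 3)^3 - 930 = 0, i.e. α is a root of g(x) = (x + 3)^3 - 930 = x^3 + 9x^2 + 27x - 903. Since g(x) = h(x + 3) where h(x) = x^3 - 930, and h is irreducible over Q (because 930 is not a perfect cube, so h has no rational root, and a monic cubic with no rational root is irreducible), g is also irreducible (irreducibility is preserved under the substitution x → x + 3). Hence m_α(x) = x^3 + 9x^2 + 27x - 903.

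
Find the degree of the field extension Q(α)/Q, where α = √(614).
[Q(α):Q] = 2

[Q(α):Q] equals the degree of the minimal polynomial of α. Here α^2 = 614 and x^2 - 614 is irreducible (d = 614 is squarefree, ≠ 1, hence not a square), so deg(m_α) = 2. Thus [Q(α):Q] = 2.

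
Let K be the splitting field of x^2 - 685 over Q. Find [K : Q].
[K : Q] = 2

f(x) = x^2 - 685 factors as (x - √685)(x + √685). The splitting field is K = Q(√685). Since 685 is squarefree and > 1, it is not a perfect square, so x^2 - 685 is irreducible over Q and [Q(√685) : Q] = 2. Hence [K : Q] = 2.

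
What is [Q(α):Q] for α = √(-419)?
[Q(α):Q] = 2

[Q(α):Q] equals the degree of the minimal polynomial of α. Here α^2 = -419 and x^2 + 419 is irreducible (d = -419 is squarefree, ≠ 1, hence not a square), so deg(m_α) = 2. Thus [Q(α):Q] = 2.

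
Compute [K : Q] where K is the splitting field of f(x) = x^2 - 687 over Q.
[K : Q] = 2

f(x) = x^2 - 687 factors as (x - √687)(x + √687). The splitting field is K = Q(√687). Since 687 is squarefree and > 1, it is not a perfect square, so x^2 - 687 is irreducible over Q and [Q(√687) : Q] = 2. Hence [K : Q] = 2.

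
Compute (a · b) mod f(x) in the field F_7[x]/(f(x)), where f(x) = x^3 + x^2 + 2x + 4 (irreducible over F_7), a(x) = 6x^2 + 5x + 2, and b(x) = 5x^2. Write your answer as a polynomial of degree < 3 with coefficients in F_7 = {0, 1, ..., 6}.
a · b ≡ 4x^2 + 2x + 6 (mod f(x))

Multiply in F_7[x]: a(x)·b(x) = (6x^2 + 5x + 2)·(5x^2) = 2x^4 + 4x^3 + 3x^2. This has degree ≥ 3, so divide by f(x) over F_7: 2x^4 + 4x^3 + 3x^2 = (2x + 2)·(x^3 + x^2 + 2x + 4) + (4x^2 + 2x + 6). Hence a·b ≡ 4x^2 + 2x + 6 (mod f). (F_7[x]/(f) is a field with 7^3 = 343 elements since f is irreducible of degree 3.)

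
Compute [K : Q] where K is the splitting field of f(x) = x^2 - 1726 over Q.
[K : Q] = 2

f(x) = x^2 - 1726 factors as (x - √1726)(x + √1726). The splitting field is K = Q(√1726). Since 1726 is squarefree and > 1, it is not a perfect square, so x^2 - 1726 is irreducible over Q and [Q(√1726) : Q] = 2. Hence [K : Q] = 2.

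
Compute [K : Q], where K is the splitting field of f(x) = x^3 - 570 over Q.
[K : Q] = 6

The roots of x^3 - 570 are ∛570, ω∛570, ω^2∛570 where ω = e^(2πi/3) is a primitive cube root of unity, so K = Q(∛570, ω). Now [Q(∛570):Q] = 3 (since 570 is not a perfect cube, x^3 - 570 is irreducible) and [Q(ω):Q] = 2. Both 2 and 3 divide [K:Q], and [K:Q] ≤ 3·2 = 6, so [K:Q] = 6. (Equivalently: Q(∛570) ⊂ R but ω ∉ R, so [K : Q(∛570)] = 2.)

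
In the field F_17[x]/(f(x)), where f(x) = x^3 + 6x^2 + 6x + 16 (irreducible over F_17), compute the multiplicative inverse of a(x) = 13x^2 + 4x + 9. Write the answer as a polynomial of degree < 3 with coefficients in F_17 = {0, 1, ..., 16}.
a(x)^(-1) ≡ 6x^2 + 4x + 4 (mod f(x))

Since f is irreducible over F_17, F_17[x]/(f) is a field and a(x) ≠ 0 has an inverse. Apply the extended Euclidean algorithm to f(x) and a(x) in F_17[x]: f(x) = (4x + 11)·a(x) + (11x + 2);  a(x) = (12x + 9)·(11x + 2) + (8). The last nonzero remainder is the constant 8 = gcd(f, a) in F_17. Back-substituting through the division chain expresses 8 = s(x)·a(x) + t(x)·f(x) with s(x) ≡ 14x^2 + 15x + 15 (mod f), so (14x^2 + 15x + 15)·a(x) ≡ 8 (mod f). Multiplying by 8^(-1) ≡ 15 in F_17 gives a(x)^(-1) ≡ 15·(14x^2 + 15x + 15) ≡ 6x^2 + 4x + 4 (mod f). Check: (13x^2 + 4x + 9)·(6x^2 + 4x + 4) = 10x^4 + 8x^3 + 3x^2 + x + 2 ≡ 1 (mod x^3 + 6x^2 + 6x + 16).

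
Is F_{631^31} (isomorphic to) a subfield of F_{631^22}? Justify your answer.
No: F_{631^31} is not a subfield of F_{631^22}

F_{p^m} embeds in F_{p^n} iff m | n. Here 31 ∤ 22 (since 22 = 0·31 + 22 with remainder 22 ≠ 0), so F_{631^31} is not a subfield of F_{631^22}. Equivalently: if it were, the tower law would give 31 = [F_{631^31}:F_631] dividing [F_{631^22}:F_631] = 22, contradiction.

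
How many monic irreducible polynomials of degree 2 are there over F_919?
There are 421821 monic irreducible polynomials of degree 2 over F_919

Each element of F_{919^2} that lies in no proper subfield is a root of exactly one monic irreducible of degree 2 over F_919, and each such polynomial has 2 distinct roots in F_{919^2}. By Möbius inversion the count is N_919(2) = (1/2) Σ_{d|2} μ(2/d) · 919^d = (1/2)(μ(2)·919^1 + μ(1)·919^2) = 843642/2 = 421821.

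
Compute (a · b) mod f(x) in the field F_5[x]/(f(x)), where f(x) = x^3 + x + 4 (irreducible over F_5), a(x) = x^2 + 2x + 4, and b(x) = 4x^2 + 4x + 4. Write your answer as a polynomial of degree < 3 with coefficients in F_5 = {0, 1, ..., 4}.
a · b ≡ 4x^2 + x + 3 (mod f(x))

Multiply in F_5[x]: a(x)·b(x) = (x^2 + 2x + 4)·(4x^2 + 4x + 4) = 4x^4 + 2x^3 + 3x^2 + 4x + 1. This has degree ≥ 3, so divide by f(x) over F_5: 4x^4 + 2x^3 + 3x^2 + 4x + 1 = (4x + 2)·(x^3 + x + 4) + (4x^2 + x + 3). Hence a·b ≡ 4x^2 + x + 3 (mod f). (F_5[x]/(f) is a field with 5^3 = 125 elements since f is irreducible of degree 3.)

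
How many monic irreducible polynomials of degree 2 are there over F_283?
There are 39903 monic irreducible polynomials of degree 2 over F_283

Each element of F_{283^2} that lies in no proper subfield is a root of exactly one monic irreducible of degree 2 over F_283, and each such polynomial has 2 distinct roots in F_{283^2}. By Möbius inversion the count is N_283(2) = (1/2) Σ_{d|2} μ(2/d) · 283^d = (1/2)(μ(2)·283^1 + μ(1)·283^2) = 79806/2 = 39903.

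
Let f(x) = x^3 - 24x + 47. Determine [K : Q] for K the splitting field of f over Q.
[K : Q] = 6

By the rational root test, any rational root of the monic integer polynomial f(x) = x^3 - 24x + 47 must be an integer dividing the constant term 47, i.e. one of ±{1, 47}. Evaluating: f(1) = 24, f(-1) = 70, f(47) = 102742, f(-47) = -102648; none is 0, so f has no rational root and is therefore irreducible over Q (a cubic with no linear factor over a field is irreducible). For an irreducible cubic, the Galois group is A_3 or S_3 according as the discriminant disc(f) = -4a^3 - 27b^2 = -4·(-24)^3 - 27·(47)^2 = -4347 is or is not a square in Q. Here disc(f) = -4347 is not a perfect square in Q, so the Galois group of f over Q is not contained in A_3 and must be all of S_3. The splitting field has degree |S_3| = 6 over Q, so [K : Q] = 6.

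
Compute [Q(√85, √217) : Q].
[Q(√85, √217) : Q] = 4

[Q(√85):Q] = 2 (min poly x^2 - 85, irreducible since 85 is squarefree > 1). For the top step, suppose √217 ∈ Q(√85), say √217 = c + d√85 with c, d ∈ Q. Squaring: 217 = c^2 + 85d^2 + 2cd√85. Since √85 ∉ Q this forces 2cd = 0. If d = 0 then √217 = c ∈ Q, contradicting 217 squarefree > 1. If c = 0 then 217 = 85d^2, so 85·217 = (85d)^2 is a perfect square in Q — but 85·217 = 18445 is not a perfect square (since 85 and 217 are distinct squarefree integers). Contradiction. Hence √217 ∉ Q(√85), so x^2 - 217 stays irreducible over Q(√85) and [Q(√85, √217) : Q(√85)] = 2. By the tower law, [Q(√85, √217) : Q] = 2 · 2 = 4.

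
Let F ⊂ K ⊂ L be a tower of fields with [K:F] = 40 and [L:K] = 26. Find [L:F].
[L:F] = 1040

The tower law says that for any tower of field extensions F ⊂ K ⊂ L with finite degrees, [L:F] = [L:K] · [K:F]. Here this gives [L:F] = 26 · 40 = 1040.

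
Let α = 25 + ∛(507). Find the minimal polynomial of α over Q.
m_α(x) = x^3 - 75x^2 + 1875x - 16132

Set β = α - 25 = ∛(507), so β^3 = 507. Then (α - 25)^3 - 507 = 0, i.e. α is a root of g(x) = (x - 25)^3 - 507 = x^3 - 75x^2 + 1875x - 16132. Since g(x) = h(x - 25) where h(x) = x^3 - 507, and h is irreducible over Q (because 507 is not a perfect cube, so h has no rational root, and a monic cubic with no rational root is irreducible), g is also irreducible (irreducibility is preserved under the substitution x → x - 25). Hence m_α(x) = x^3 - 75x^2 + 1875x - 16132.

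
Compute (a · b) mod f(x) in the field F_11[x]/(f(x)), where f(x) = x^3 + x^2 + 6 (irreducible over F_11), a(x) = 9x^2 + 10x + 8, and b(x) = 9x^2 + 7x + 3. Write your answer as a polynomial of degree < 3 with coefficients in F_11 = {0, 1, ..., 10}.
a · b ≡ 9x^2 + 7x + 10 (mod f(x))

Multiply in F_11[x]: a(x)·b(x) = (9x^2 + 10x + 8)·(9x^2 + 7x + 3) = 4x^4 + 10x^3 + 4x^2 + 9x + 2. This has degree ≥ 3, so divide by f(x) over F_11: 4x^4 + 10x^3 + 4x^2 + 9x + 2 = (4x + 6)·(x^3 + x^2 + 6) + (9x^2 + 7x + 10). Hence a·b ≡ 9x^2 + 7x + 10 (mod f). (F_11[x]/(f) is a field with 11^3 = 1331 elements since f is irreducible of degree 3.)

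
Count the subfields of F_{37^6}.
F_{37^6} has 4 subfields

The subfields of F_{p^n} are exactly the fields F_{p^d} for d | n (each is the fixed field of the unique index-d subgroup of Gal(F_{p^n}/F_p) ≅ Z/nZ). The divisors of n = 6 are {1, 2, 3, 6}, giving 4 subfields: F_{37^1}, F_{37^2}, F_{37^3}, F_{37^6}.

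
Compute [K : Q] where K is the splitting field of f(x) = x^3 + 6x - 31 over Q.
[K : Q] = 6

By the rational root test, any rational root of the monic integer polynomial f(x) = x^3 + 6x - 31 must be an integer dividing the constant term -31, i.e. one of ±{1, 31}. Evaluating: f(1) = -24, f(-1) = -38, f(31) = 29946, f(-31) = -30008; none is 0, so f has no rational root and is therefore irreducible over Q (a cubic with no linear factor over a field is irreducible). For an irreducible cubic, the Galois group is A_3 or S_3 according as the discriminant disc(f) = -4a^3 - 27b^2 = -4·(6)^3 - 27·(-31)^2 = -26811 is or is not a square in Q. Here disc(f) = -26811 is not a perfect square in Q, so the Galois group of f over Q is not contained in A_3 and must be all of S_3. The splitting field has degree |S_3| = 6 over Q, so [K : Q] = 6.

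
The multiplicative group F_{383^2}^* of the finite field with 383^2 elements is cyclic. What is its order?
|F_{383^2}^*| = 146688

F_{383^2} has 383^2 = 146689 elements; its multiplicative group consists of all nonzero elements, so |F_{383^2}^*| = 146689 - 1 = 146688. (It is cyclic since any finite subgroup of the multiplicative group of a field is cyclic.)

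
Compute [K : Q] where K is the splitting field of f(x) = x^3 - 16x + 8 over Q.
[K : Q] = 6

By the rational root test, any rational root of the monic integer polynomial f(x) = x^3 - 16x + 8 must be an integer dividing the constant term 8, i.e. one of ±{1, 2, 4, 8}. Evaluating: f(1) = -7, f(-1) = 23, f(2) = -16, f(-2) = 32, f(4) = 8, f(-4) = 8, f(8) = 392, f(-8) = -376; none is 0, so f has no rational root and is therefore irreducible over Q (a cubic with no linear factor over a field is irreducible). For an irreducible cubic, the Galois group is A_3 or S_3 according as the discriminant disc(f) = -4a^3 - 27b^2 = -4·(-16)^3 - 27·(8)^2 = 14656 is or is not a square in Q. Here disc(f) = 14656 is not a perfect square in Q, so the Galois group of f over Q is not contained in A_3 and must be all of S_3. The splitting field has degree |S_3| = 6 over Q, so [K : Q] = 6.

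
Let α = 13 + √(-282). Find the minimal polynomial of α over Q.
m_α(x) = x^2 - 26x + 451

From α - 13 = √(-282), squaring gives (α - 13)^2 = -282, i.e. α^2 - 26α + 169 = -282, so α^2 - 26α + 451 = 0. The discriminant of x^2 - 26x + 451 is (-26)^2 - 4·(451) = 676 - 1804 = -1128, and 4·(-282) is not a perfect square in Q since -282 is squarefree and ≠ 1. Hence x^2 - 26x + 451 is irreducible over Q and is the minimal polynomial of α.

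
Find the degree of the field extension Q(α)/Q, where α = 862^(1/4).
[Q(α):Q] = 4

α is a root of x^4 - 862. By Eisenstein's criterion at the prime p = 2 (which divides the constant term 862 but p^2 = 4 does not, since 862 is squarefree), x^4 - 862 is irreducible over Q. Hence [Q(α):Q] = 4.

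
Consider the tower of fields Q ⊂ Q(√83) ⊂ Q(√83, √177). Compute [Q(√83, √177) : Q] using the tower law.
[Q(√83, √177) : Q] = 4

[Q(√83):Q] = 2 (min poly x^2 - 83, irreducible since 83 is squarefree > 1). For the top step, suppose √177 ∈ Q(√83), say √177 = c + d√83 with c, d ∈ Q. Squaring: 177 = c^2 + 83d^2 + 2cd√83. Since √83 ∉ Q this forces 2cd = 0. If d = 0 then √177 = c ∈ Q, contradicting 177 squarefree > 1. If c = 0 then 177 = 83d^2, so 83·177 = (83d)^2 is a perfect square in Q — but 83·177 = 14691 is not a perfect square (since 83 and 177 are distinct squarefree integers). Contradiction. Hence √177 ∉ Q(√83), so x^2 - 177 stays irreducible over Q(√83) and [Q(√83, √177) : Q(√83)] = 2. By the tower law, [Q(√83, √177) : Q] = 2 · 2 = 4.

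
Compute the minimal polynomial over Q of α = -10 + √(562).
m_α(x) = x^2 + 20x - 462

From α + 10 = √(562), squaring gives (α + 10)^2 = 562, i.e. α^2 + 20α + 100 = 562, so α^2 + 20α - 462 = 0. The discriminant of x^2 + 20x - 462 is (20)^2 - 4·(-462) = 400 + 1848 = 2248, and 4·(562) is not a perfect square in Q since 562 is squarefree and ≠ 1. Hence x^2 + 20x - 462 is irreducible over Q and is the minimal polynomial of α.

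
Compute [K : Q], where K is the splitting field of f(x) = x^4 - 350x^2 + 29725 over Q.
[K : Q] = 4

Solving the quadratic in x^2: x^2 = (350 ± √(350^2 - 4·29725))/2 = (350 ± √3600)/2 = (350 ± 60)/2, giving x^2 = 205 or x^2 = 145. So f(x) = (x^2 - 205)(x^2 - 145) and the roots of f are ±√205, ±√145. Hence the splitting field is K = Q(√205, √145). Since 205 and 145 are distinct squarefree integers > 1, their product 29725 is not a perfect square, so √145 ∉ Q(√205). By the tower law [K:Q] = [Q(√205,√145):Q(√205)] · [Q(√205):Q] = 2 · 2 = 4.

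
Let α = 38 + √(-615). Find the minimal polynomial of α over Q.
m_α(x) = x^2 - 76x + 2059

From α - 38 = √(-615), squaring gives (α - 38)^2 = -615, i.e. α^2 - 76α + 1444 = -615, so α^2 - 76α + 2059 = 0. The discriminant of x^2 - 76x + 2059 is (-76)^2 - 4·(2059) = 5776 - 8236 = -2460, and 4·(-615) is not a perfect square in Q since -615 is squarefree and ≠ 1. Hence x^2 - 76x + 2059 is irreducible over Q and is the minimal polynomial of α.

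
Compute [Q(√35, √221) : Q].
[Q(√35, √221) : Q] = 4

[Q(√35):Q] = 2 (min poly x^2 - 35, irreducible since 35 is squarefree > 1). For the top step, suppose √221 ∈ Q(√35), say √221 = c + d√35 with c, d ∈ Q. Squaring: 221 = c^2 + 35d^2 + 2cd√35. Since √35 ∉ Q this forces 2cd = 0. If d = 0 then √221 = c ∈ Q, contradicting 221 squarefree > 1. If c = 0 then 221 = 35d^2, so 35·221 = (35d)^2 is a perfect square in Q — but 35·221 = 7735 is not a perfect square (since 35 and 221 are distinct squarefree integers). Contradiction. Hence √221 ∉ Q(√35), so x^2 - 221 stays irreducible over Q(√35) and [Q(√35, √221) : Q(√35)] = 2. By the tower law, [Q(√35, √221) : Q] = 2 · 2 = 4.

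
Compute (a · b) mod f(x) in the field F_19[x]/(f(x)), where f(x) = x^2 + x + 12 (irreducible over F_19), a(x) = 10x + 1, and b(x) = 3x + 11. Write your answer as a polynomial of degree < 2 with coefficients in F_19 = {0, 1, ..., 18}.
a · b ≡ 7x + 12 (mod f(x))

Multiply in F_19[x]: a(x)·b(x) = (10x + 1)·(3x + 11) = 11x^2 + 18x + 11. This has degree ≥ 2, so divide by f(x) over F_19: 11x^2 + 18x + 11 = (11)·(x^2 + x + 12) + (7x + 12). Hence a·b ≡ 7x + 12 (mod f). (F_19[x]/(f) is a field with 19^2 = 361 elements since f is irreducible of degree 2.)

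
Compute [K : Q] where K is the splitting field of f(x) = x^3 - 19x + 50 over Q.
[K : Q] = 6

By the rational root test, any rational root of the monic integer polynomial f(x) = x^3 - 19x + 50 must be an integer dividing the constant term 50, i.e. one of ±{1, 2, 5, 10, 25, 50}. Evaluating: f(1) = 32, f(-1) = 68, f(2) = 20, f(-2) = 80, f(5) = 80, f(-5) = 20, f(10) = 860, f(-10) = -760, f(25) = 15200, f(-25) = -15100, f(50) = 124100, f(-50) = -124000; none is 0, so f has no rational root and is therefore irreducible over Q (a cubic with no linear factor over a field is irreducible). For an irreducible cubic, the Galois group is A_3 or S_3 according as the discriminant disc(f) = -4a^3 - 27b^2 = -4·(-19)^3 - 27·(50)^2 = -40064 is or is not a square in Q. Here disc(f) = -40064 is not a perfect square in Q, so the Galois group of f over Q is not contained in A_3 and must be all of S_3. The splitting field has degree |S_3| = 6 over Q, so [K : Q] = 6.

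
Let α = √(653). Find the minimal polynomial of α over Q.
m_α(x) = x^2 - 653

α satisfies α^2 - 653 = 0, so x^2 - 653 annihilates α. Since d = 653 is squarefree and ≠ 1, it is not a perfect square in Q, so x^2 - 653 has no rational root and is therefore irreducible over Q (a degree-2 polynomial over a field is irreducible iff it has no root). Hence m_α(x) = x^2 - 653.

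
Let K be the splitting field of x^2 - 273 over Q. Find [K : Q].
[K : Q] = 2

f(x) = x^2 - 273 factors as (x - √273)(x + √273). The splitting field is K = Q(√273). Since 273 is squarefree and > 1, it is not a perfect square, so x^2 - 273 is irreducible over Q and [Q(√273) : Q] = 2. Hence [K : Q] = 2.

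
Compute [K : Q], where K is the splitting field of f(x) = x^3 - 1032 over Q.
[K : Q] = 6

The roots of x^3 - 1032 are ∛1032, ω∛1032, ω^2∛1032 where ω = e^(2πi/3) is a primitive cube root of unity, so K = Q(∛1032, ω). Now [Q(∛1032):Q] = 3 (since 1032 is not a perfect cube, x^3 - 1032 is irreducible) and [Q(ω):Q] = 2. Both 2 and 3 divide [K:Q], and [K:Q] ≤ 3·2 = 6, so [K:Q] = 6. (Equivalently: Q(∛1032) ⊂ R but ω ∉ R, so [K : Q(∛1032)] = 2.)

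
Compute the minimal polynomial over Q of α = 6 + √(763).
m_α(x) = x^2 - 12x - 727

From α - 6 = √(763), squaring gives (α - 6)^2 = 763, i.e. α^2 - 12α + 36 = 763, so α^2 - 12α - 727 = 0. The discriminant of x^2 - 12x - 727 is (-12)^2 - 4·(-727) = 144 + 2908 = 3052, and 4·(763) is not a perfect square in Q since 763 is squarefree and ≠ 1. Hence x^2 - 12x - 727 is irreducible over Q and is the minimal polynomial of α.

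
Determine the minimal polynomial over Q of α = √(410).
m_α(x) = x^2 - 410

α satisfies α^2 - 410 = 0, so x^2 - 410 annihilates α. Since d = 410 is squarefree and ≠ 1, it is not a perfect square in Q, so x^2 - 410 has no rational root and is therefore irreducible over Q (a degree-2 polynomial over a field is irreducible iff it has no root). Hence m_α(x) = x^2 - 410.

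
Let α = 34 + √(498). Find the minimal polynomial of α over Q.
m_α(x) = x^2 - 68x + 658

From α - 34 = √(498), squaring gives (α - 34)^2 = 498, i.e. α^2 - 68α + 1156 = 498, so α^2 - 68α + 658 = 0. The discriminant of x^2 - 68x + 658 is (-68)^2 - 4·(658) = 4624 - 2632 = 1992, and 4·(498) is not a perfect square in Q since 498 is squarefree and ≠ 1. Hence x^2 - 68x + 658 is irreducible over Q and is the minimal polynomial of α.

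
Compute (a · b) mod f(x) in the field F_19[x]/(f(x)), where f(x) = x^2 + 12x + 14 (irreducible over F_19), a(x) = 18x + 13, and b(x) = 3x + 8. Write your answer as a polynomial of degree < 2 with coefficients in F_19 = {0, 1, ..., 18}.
a · b ≡ 10x + 13 (mod f(x))

Multiply in F_19[x]: a(x)·b(x) = (18x + 13)·(3x + 8) = 16x^2 + 12x + 9. This has degree ≥ 2, so divide by f(x) over F_19: 16x^2 + 12x + 9 = (16)·(x^2 + 12x + 14) + (10x + 13). Hence a·b ≡ 10x + 13 (mod f). (F_19[x]/(f) is a field with 19^2 = 361 elements since f is irreducible of degree 2.)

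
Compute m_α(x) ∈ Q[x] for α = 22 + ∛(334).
m_α(x) = x^3 - 66x^2 + 1452x - 10982

Set β = α - 22 = ∛(334), so β^3 = 334. Then (α - 22)^3 - 334 = 0, i.e. α is a root of g(x) = (x - 22)^3 - 334 = x^3 - 66x^2 + 1452x - 10982. Since g(x) = h(x - 22) where h(x) = x^3 - 334, and h is irreducible over Q (because 334 is not a perfect cube, so h has no rational root, and a monic cubic with no rational root is irreducible), g is also irreducible (irreducibility is preserved under the substitution x → x - 22). Hence m_α(x) = x^3 - 66x^2 + 1452x - 10982.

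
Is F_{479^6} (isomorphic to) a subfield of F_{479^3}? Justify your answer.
No: F_{479^6} is not a subfield of F_{479^3}

F_{p^m} embeds in F_{p^n} iff m | n. Here 6 ∤ 3 (since 3 = 0·6 + 3 with remainder 3 ≠ 0), so F_{479^6} is not a subfield of F_{479^3}. Equivalently: if it were, the tower law would give 6 = [F_{479^6}:F_479] dividing [F_{479^3}:F_479] = 3, contradiction.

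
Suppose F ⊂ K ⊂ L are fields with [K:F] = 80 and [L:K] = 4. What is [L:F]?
[L:F] = 320

The tower law says that for any tower of field extensions F ⊂ K ⊂ L with finite degrees, [L:F] = [L:K] · [K:F]. Here this gives [L:F] = 4 · 80 = 320.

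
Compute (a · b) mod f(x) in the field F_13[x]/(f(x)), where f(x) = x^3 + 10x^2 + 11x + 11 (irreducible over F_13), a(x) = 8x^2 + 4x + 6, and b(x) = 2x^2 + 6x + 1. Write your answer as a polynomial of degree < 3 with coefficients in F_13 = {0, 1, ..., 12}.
a · b ≡ 11x^2 + 7x + 6 (mod f(x))

Multiply in F_13[x]: a(x)·b(x) = (8x^2 + 4x + 6)·(2x^2 + 6x + 1) = 3x^4 + 4x^3 + 5x^2 + x + 6. This has degree ≥ 3, so divide by f(x) over F_13: 3x^4 + 4x^3 + 5x^2 + x + 6 = (3x)·(x^3 + 10x^2 + 11x + 11) + (11x^2 + 7x + 6). Hence a·b ≡ 11x^2 + 7x + 6 (mod f). (F_13[x]/(f) is a field with 13^3 = 2197 elements since f is irreducible of degree 3.)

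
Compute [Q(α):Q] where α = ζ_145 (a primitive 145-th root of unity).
[Q(α):Q] = 112

The minimal polynomial of ζ_145 over Q is the 145-th cyclotomic polynomial Φ_145(x), which is irreducible over Q and has degree φ(145) = 112. Hence [Q(α):Q] = φ(145) = 112.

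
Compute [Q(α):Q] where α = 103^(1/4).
[Q(α):Q] = 4

α is a root of x^4 - 103. By Eisenstein's criterion at the prime p = 103 (which divides the constant term 103 but p^2 = 10609 does not, since 103 is squarefree), x^4 - 103 is irreducible over Q. Hence [Q(α):Q] = 4.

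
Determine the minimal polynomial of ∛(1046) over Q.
m_α(x) = x^3 - 1046

α satisfies α^3 = 1046, so x^3 - 1046 annihilates α. By the rational root test, a rational root p/q (in lowest terms) of x^3 - 1046 would satisfy p^3 = 1046 q^3, forcing q = 1 and p^3 = 1046; but 1046 is not a perfect cube, contradiction. A monic cubic over Q with no rational root is irreducible (any nontrivial factorization would include a linear factor). Hence x^3 - 1046 is the minimal polynomial of α, and in particular [Q(α):Q] = 3.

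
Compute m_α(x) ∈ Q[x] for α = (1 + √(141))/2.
m_α(x) = x^2 - x - 35

From 2α - 1 = √(141), squaring gives (2α - 1)^2 = 141, i.e. 4α^2 - 4α + 1 = 141, so α^2 - α + (1 - 141)/4 = 0. Since 141 ≡ 1 (mod 4), (1 - 141)/4 = -35 ∈ Z. The polynomial x^2 - x - 35 has discriminant 1 - 4·(-35) = 141, which is not a perfect square in Q (d = 141 is squarefree and ≠ 1), so x^2 - x - 35 is irreducible over Q. It is the minimal polynomial of α.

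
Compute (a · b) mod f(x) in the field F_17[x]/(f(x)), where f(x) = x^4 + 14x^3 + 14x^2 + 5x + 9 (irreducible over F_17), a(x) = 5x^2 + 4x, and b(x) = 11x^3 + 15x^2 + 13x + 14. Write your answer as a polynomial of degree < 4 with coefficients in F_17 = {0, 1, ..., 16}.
a · b ≡ 3x^3 + 2x^2 + 11x + 11 (mod f(x))

Multiply in F_17[x]: a(x)·b(x) = (5x^2 + 4x)·(11x^3 + 15x^2 + 13x + 14) = 4x^5 + 6x^3 + 3x^2 + 5x. This has degree ≥ 4, so divide by f(x) over F_17: 4x^5 + 6x^3 + 3x^2 + 5x = (4x + 12)·(x^4 + 14x^3 + 14x^2 + 5x + 9) + (3x^3 + 2x^2 + 11x + 11). Hence a·b ≡ 3x^3 + 2x^2 + 11x + 11 (mod f). (F_17[x]/(f) is a field with 17^4 = 83521 elements since f is irreducible of degree 4.)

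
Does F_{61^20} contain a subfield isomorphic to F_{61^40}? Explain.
No: F_{61^40} is not a subfield of F_{61^20}

F_{p^m} embeds in F_{p^n} iff m | n. Here 40 ∤ 20 (since 20 = 0·40 + 20 with remainder 20 ≠ 0), so F_{61^40} is not a subfield of F_{61^20}. Equivalently: if it were, the tower law would give 40 = [F_{61^40}:F_61] dividing [F_{61^20}:F_61] = 20, contradiction.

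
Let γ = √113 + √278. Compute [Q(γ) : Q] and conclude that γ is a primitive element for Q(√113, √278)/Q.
[Q(γ) : Q] = 4 (equivalently, Q(γ) = Q(√113, √278))

Obviously Q(γ) ⊆ Q(√113, √278), and [Q(√113, √278):Q] = 4 (since 113, 278 are distinct squarefree integers > 1 with 31414 not a perfect square). To show equality we compute the minimal polynomial of γ. From γ = √113 + √278: γ^2 = 113 + 2√(31414) + 278 = 391 + 2√(31414), so γ^2 - 391 = 2√(31414); squaring, (γ^2 - 391)^2 = 4·31414, i.e. γ^4 - 782γ^2 + 152881 - 125656 = 0, i.e. γ^4 - 782γ^2 + 27225 = 0. So γ is a root of x^4 - 782x^2 + 27225. This polynomial is irreducible over Q: it has no rational root (each ±√113 ± √278 is irrational), and any factorization into two quadratics over Q would force √(31414) ∈ Q (pairing opposite roots) or √113, √278 ∈ Q (other pairings), all impossible. Hence [Q(γ):Q] = 4 = [Q(√113, √278):Q], so Q(γ) = Q(√113, √278).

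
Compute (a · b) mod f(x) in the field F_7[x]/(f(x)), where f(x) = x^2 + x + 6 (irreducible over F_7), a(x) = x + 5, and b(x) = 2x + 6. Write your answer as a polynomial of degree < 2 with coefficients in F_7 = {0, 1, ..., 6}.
a · b ≡ 4 (mod f(x))

Multiply in F_7[x]: a(x)·b(x) = (x + 5)·(2x + 6) = 2x^2 + 2x + 2. This has degree ≥ 2, so divide by f(x) over F_7: 2x^2 + 2x + 2 = (2)·(x^2 + x + 6) + (4). Hence a·b ≡ 4 (mod f). (F_7[x]/(f) is a field with 7^2 = 49 elements since f is irreducible of degree 2.)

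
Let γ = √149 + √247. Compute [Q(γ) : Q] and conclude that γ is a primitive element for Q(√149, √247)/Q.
[Q(γ) : Q] = 4 (equivalently, Q(γ) = Q(√149, √247))

Obviously Q(γ) ⊆ Q(√149, √247), and [Q(√149, √247):Q] = 4 (since 149, 247 are distinct squarefree integers > 1 with 36803 not a perfect square). To show equality we compute the minimal polynomial of γ. From γ = √149 + √247: γ^2 = 149 + 2√(36803) + 247 = 396 + 2√(36803), so γ^2 - 396 = 2√(36803); squaring, (γ^2 - 396)^2 = 4·36803, i.e. γ^4 - 792γ^2 + 156816 - 147212 = 0, i.e. γ^4 - 792γ^2 + 9604 = 0. So γ is a root of x^4 - 792x^2 + 9604. This polynomial is irreducible over Q: it has no rational root (each ±√149 ± √247 is irrational), and any factorization into two quadratics over Q would force √(36803) ∈ Q (pairing opposite roots) or √149, √247 ∈ Q (other pairings), all impossible. Hence [Q(γ):Q] = 4 = [Q(√149, √247):Q], so Q(γ) = Q(√149, √247).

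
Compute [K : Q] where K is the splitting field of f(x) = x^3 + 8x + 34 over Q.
[K : Q] = 6

By the rational root test, any rational root of the monic integer polynomial f(x) = x^3 + 8x + 34 must be an integer dividing the constant term 34, i.e. one of ±{1, 2, 17, 34}. Evaluating: f(1) = 43, f(-1) = 25, f(2) = 58, f(-2) = 10, f(17) = 5083, f(-17) = -5015, f(34) = 39610, f(-34) = -39542; none is 0, so f has no rational root and is therefore irreducible over Q (a cubic with no linear factor over a field is irreducible). For an irreducible cubic, the Galois group is A_3 or S_3 according as the discriminant disc(f) = -4a^3 - 27b^2 = -4·(8)^3 - 27·(34)^2 = -33260 is or is not a square in Q. Here disc(f) = -33260 is not a perfect square in Q, so the Galois group of f over Q is not contained in A_3 and must be all of S_3. The splitting field has degree |S_3| = 6 over Q, so [K : Q] = 6.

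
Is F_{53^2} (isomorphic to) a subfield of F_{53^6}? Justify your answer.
Yes: F_{53^2} is a subfield of F_{53^6}

F_{p^m} embeds in F_{p^n} iff m | n (since F_{p^n} is the splitting field of x^(p^n) - x, and F_{p^m} ⊂ F_{p^n} forces p^n to be a power of p^m, i.e. m | n; conversely if m | n then every root of x^(p^m) - x is a root of x^(p^n) - x). Here 2 | 6 (since 6 = 3·2), so F_{53^2} is a subfield of F_{53^6}, and [F_{53^6} : F_{53^2}] = 6/2 = 3.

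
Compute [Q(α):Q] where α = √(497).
[Q(α):Q] = 2

[Q(α):Q] equals the degree of the minimal polynomial of α. Here α^2 = 497 and x^2 - 497 is irreducible (d = 497 is squarefree, ≠ 1, hence not a square), so deg(m_α) = 2. Thus [Q(α):Q] = 2.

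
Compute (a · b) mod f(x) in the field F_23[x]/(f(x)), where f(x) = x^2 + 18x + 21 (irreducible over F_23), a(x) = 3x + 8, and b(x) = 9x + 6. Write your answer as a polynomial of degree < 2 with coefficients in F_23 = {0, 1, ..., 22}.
a · b ≡ 18x + 10 (mod f(x))

Multiply in F_23[x]: a(x)·b(x) = (3x + 8)·(9x + 6) = 4x^2 + 21x + 2. This has degree ≥ 2, so divide by f(x) over F_23: 4x^2 + 21x + 2 = (4)·(x^2 + 18x + 21) + (18x + 10). Hence a·b ≡ 18x + 10 (mod f). (F_23[x]/(f) is a field with 23^2 = 529 elements since f is irreducible of degree 2.)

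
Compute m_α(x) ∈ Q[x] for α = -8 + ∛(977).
m_α(x) = x^3 + 24x^2 + 192x - 465

Set β = α + 8 = ∛(977), so β^3 = 977. Then (α + 8)^3 - 977 = 0, i.e. α is a root of g(x) = (x + 8)^3 - 977 = x^3 + 24x^2 + 192x - 465. Since g(x) = h(x + 8) where h(x) = x^3 - 977, and h is irreducible over Q (because 977 is not a perfect cube, so h has no rational root, and a monic cubic with no rational root is irreducible), g is also irreducible (irreducibility is preserved under the substitution x → x + 8). Hence m_α(x) = x^3 + 24x^2 + 192x - 465.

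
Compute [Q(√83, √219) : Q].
[Q(√83, √219) : Q] = 4

[Q(√83):Q] = 2 (min poly x^2 - 83, irreducible since 83 is squarefree > 1). For the top step, suppose √219 ∈ Q(√83), say √219 = c + d√83 with c, d ∈ Q. Squaring: 219 = c^2 + 83d^2 + 2cd√83. Since √83 ∉ Q this forces 2cd = 0. If d = 0 then √219 = c ∈ Q, contradicting 219 squarefree > 1. If c = 0 then 219 = 83d^2, so 83·219 = (83d)^2 is a perfect square in Q — but 83·219 = 18177 is not a perfect square (since 83 and 219 are distinct squarefree integers). Contradiction. Hence √219 ∉ Q(√83), so x^2 - 219 stays irreducible over Q(√83) and [Q(√83, √219) : Q(√83)] = 2. By the tower law, [Q(√83, √219) : Q] = 2 · 2 = 4.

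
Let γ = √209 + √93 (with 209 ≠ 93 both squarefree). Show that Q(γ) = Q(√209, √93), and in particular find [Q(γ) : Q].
[Q(γ) : Q] = 4 (equivalently, Q(γ) = Q(√209, √93))

Obviously Q(γ) ⊆ Q(√209, √93), and [Q(√209, √93):Q] = 4 (since 209, 93 are distinct squarefree integers > 1 with 19437 not a perfect square). To show equality we compute the minimal polynomial of γ. From γ = √209 + √93: γ^2 = 209 + 2√(19437) + 93 = 302 + 2√(19437), so γ^2 - 302 = 2√(19437); squaring, (γ^2 - 302)^2 = 4·19437, i.e. γ^4 - 604γ^2 + 91204 - 77748 = 0, i.e. γ^4 - 604γ^2 + 13456 = 0. So γ is a root of x^4 - 604x^2 + 13456. This polynomial is irreducible over Q: it has no rational root (each ±√209 ± √93 is irrational), and any factorization into two quadratics over Q would force √(19437) ∈ Q (pairing opposite roots) or √209, √93 ∈ Q (other pairings), all impossible. Hence [Q(γ):Q] = 4 = [Q(√209, √93):Q], so Q(γ) = Q(√209, √93).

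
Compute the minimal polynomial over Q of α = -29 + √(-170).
m_α(x) = x^2 + 58x + 1011

From α + 29 = √(-170), squaring gives (α + 29)^2 = -170, i.e. α^2 + 58α + 841 = -170, so α^2 + 58α + 1011 = 0. The discriminant of x^2 + 58x + 1011 is (58)^2 - 4·(1011) = 3364 - 4044 = -680, and 4·(-170) is not a perfect square in Q since -170 is squarefree and ≠ 1. Hence x^2 + 58x + 1011 is irreducible over Q and is the minimal polynomial of α.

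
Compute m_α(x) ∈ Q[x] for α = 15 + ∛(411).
m_α(x) = x^3 - 45x^2 + 675x - 3786

Set β = α - 15 = ∛(411), so β^3 = 411. Then (α - 15)^3 - 411 = 0, i.e. α is a root of g(x) = (x - 15)^3 - 411 = x^3 - 45x^2 + 675x - 3786. Since g(x) = h(x - 15) where h(x) = x^3 - 411, and h is irreducible over Q (because 411 is not a perfect cube, so h has no rational root, and a monic cubic with no rational root is irreducible), g is also irreducible (irreducibility is preserved under the substitution x → x - 15). Hence m_α(x) = x^3 - 45x^2 + 675x - 3786.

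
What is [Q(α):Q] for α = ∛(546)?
[Q(α):Q] = 3

The minimal polynomial of α is x^3 - 546, irreducible over Q since 546 is not a perfect cube (so x^3 - 546 has no rational root). Hence [Q(α):Q] = deg(m_α) = 3.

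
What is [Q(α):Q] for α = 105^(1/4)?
[Q(α):Q] = 4

α is a root of x^4 - 105. By Eisenstein's criterion at the prime p = 3 (which divides the constant term 105 but p^2 = 9 does not, since 105 is squarefree), x^4 - 105 is irreducible over Q. Hence [Q(α):Q] = 4.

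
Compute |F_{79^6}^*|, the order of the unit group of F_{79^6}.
|F_{79^6}^*| = 243087455520

F_{79^6} has 79^6 = 243087455521 elements; its multiplicative group consists of all nonzero elements, so |F_{79^6}^*| = 243087455521 - 1 = 243087455520. (It is cyclic since any finite subgroup of the multiplicative group of a field is cyclic.)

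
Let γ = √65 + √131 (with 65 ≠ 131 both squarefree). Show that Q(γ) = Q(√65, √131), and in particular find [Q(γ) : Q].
[Q(γ) : Q] = 4 (equivalently, Q(γ) = Q(√65, √131))

Obviously Q(γ) ⊆ Q(√65, √131), and [Q(√65, √131):Q] = 4 (since 65, 131 are distinct squarefree integers > 1 with 8515 not a perfect square). To show equality we compute the minimal polynomial of γ. From γ = √65 + √131: γ^2 = 65 + 2√(8515) + 131 = 196 + 2√(8515), so γ^2 - 196 = 2√(8515); squaring, (γ^2 - 196)^2 = 4·8515, i.e. γ^4 - 392γ^2 + 38416 - 34060 = 0, i.e. γ^4 - 392γ^2 + 4356 = 0. So γ is a root of x^4 - 392x^2 + 4356. This polynomial is irreducible over Q: it has no rational root (each ±√65 ± √131 is irrational), and any factorization into two quadratics over Q would force √(8515) ∈ Q (pairing opposite roots) or √65, √131 ∈ Q (other pairings), all impossible. Hence [Q(γ):Q] = 4 = [Q(√65, √131):Q], so Q(γ) = Q(√65, √131).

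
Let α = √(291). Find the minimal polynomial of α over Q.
m_α(x) = x^2 - 291

α satisfies α^2 - 291 = 0, so x^2 - 291 annihilates α. Since d = 291 is squarefree and ≠ 1, it is not a perfect square in Q, so x^2 - 291 has no rational root and is therefore irreducible over Q (a degree-2 polynomial over a field is irreducible iff it has no root). Hence m_α(x) = x^2 - 291.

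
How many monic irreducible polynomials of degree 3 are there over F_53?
There are 49608 monic irreducible polynomials of degree 3 over F_53

Each element of F_{53^3} that lies in no proper subfield is a root of exactly one monic irreducible of degree 3 over F_53, and each such polynomial has 3 distinct roots in F_{53^3}. By Möbius inversion the count is N_53(3) = (1/3) Σ_{d|3} μ(3/d) · 53^d = (1/3)(μ(3)·53^1 + μ(1)·53^3) = 148824/3 = 49608.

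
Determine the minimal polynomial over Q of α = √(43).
m_α(x) = x^2 - 43

α satisfies α^2 - 43 = 0, so x^2 - 43 annihilates α. Since d = 43 is squarefree and ≠ 1, it is not a perfect square in Q, so x^2 - 43 has no rational root and is therefore irreducible over Q (a degree-2 polynomial over a field is irreducible iff it has no root). Hence m_α(x) = x^2 - 43.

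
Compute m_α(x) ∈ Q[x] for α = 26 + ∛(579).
m_α(x) = x^3 - 78x^2 + 2028x - 18155

Set β = α - 26 = ∛(579), so β^3 = 579. Then (α - 26)^3 - 579 = 0, i.e. α is a root of g(x) = (x - 26)^3 - 579 = x^3 - 78x^2 + 2028x - 18155. Since g(x) = h(x - 26) where h(x) = x^3 - 579, and h is irreducible over Q (because 579 is not a perfect cube, so h has no rational root, and a monic cubic with no rational root is irreducible), g is also irreducible (irreducibility is preserved under the substitution x → x - 26). Hence m_α(x) = x^3 - 78x^2 + 2028x - 18155.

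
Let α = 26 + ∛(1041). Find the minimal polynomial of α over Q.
m_α(x) = x^3 - 78x^2 + 2028x - 18617

Set β = α - 26 = ∛(1041), so β^3 = 1041. Then (α - 26)^3 - 1041 = 0, i.e. α is a root of g(x) = (x - 26)^3 - 1041 = x^3 - 78x^2 + 2028x - 18617. Since g(x) = h(x - 26) where h(x) = x^3 - 1041, and h is irreducible over Q (because 1041 is not a perfect cube, so h has no rational root, and a monic cubic with no rational root is irreducible), g is also irreducible (irreducibility is preserved under the substitution x → x - 26). Hence m_α(x) = x^3 - 78x^2 + 2028x - 18617.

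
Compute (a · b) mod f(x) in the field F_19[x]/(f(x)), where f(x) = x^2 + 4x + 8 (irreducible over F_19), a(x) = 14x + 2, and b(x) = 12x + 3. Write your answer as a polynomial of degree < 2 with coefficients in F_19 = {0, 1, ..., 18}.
a · b ≡ 2x + 11 (mod f(x))

Multiply in F_19[x]: a(x)·b(x) = (14x + 2)·(12x + 3) = 16x^2 + 9x + 6. This has degree ≥ 2, so divide by f(x) over F_19: 16x^2 + 9x + 6 = (16)·(x^2 + 4x + 8) + (2x + 11). Hence a·b ≡ 2x + 11 (mod f). (F_19[x]/(f) is a field with 19^2 = 361 elements since f is irreducible of degree 2.)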